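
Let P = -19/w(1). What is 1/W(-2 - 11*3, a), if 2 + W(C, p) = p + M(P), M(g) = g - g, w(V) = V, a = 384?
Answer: 1/382 ≈ 0.0026178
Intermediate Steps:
P = -19 (P = -19/1 = -19*1 = -19)
M(g) = 0
W(C, p) = -2 + p (W(C, p) = -2 + (p + 0) = -2 + p)
1/W(-2 - 11*3, a) = 1/(-2 + 384) = 1/382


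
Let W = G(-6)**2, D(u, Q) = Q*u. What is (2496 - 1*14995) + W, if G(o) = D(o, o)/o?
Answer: -12463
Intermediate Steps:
G(o) = o (G(o) = (o*o)/o = o**2/o = o)
W = 36 (W = (-6)**2 = 36)
(2496 - 1*14995) + W = (2496 - 1*14995) + 36 = (2496 - 14995) + 36 = -12499 + 36 = -12463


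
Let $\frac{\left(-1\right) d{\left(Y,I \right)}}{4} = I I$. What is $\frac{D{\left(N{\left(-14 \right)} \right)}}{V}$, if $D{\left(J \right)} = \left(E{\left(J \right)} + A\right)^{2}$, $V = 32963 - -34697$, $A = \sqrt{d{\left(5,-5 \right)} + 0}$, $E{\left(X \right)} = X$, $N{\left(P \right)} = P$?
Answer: $\frac{24}{16915} - \frac{14 i}{3383} \approx 0.0014189 - 0.0041383 i$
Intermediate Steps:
$d{\left(Y,I \right)} = - 4 I^{2}$ ($d{\left(Y,I \right)} = - 4 I I = - 4 I^{2}$)
$A = 10 i$ ($A = \sqrt{- 4 \left(-5\right)^{2} + 0} = \sqrt{\left(-4\right) 25 + 0} = \sqrt{-100 + 0} = \sqrt{-100} = 10 i \approx 10.0 i$)
$V = 67660$ ($V = 32963 + 34697 = 67660$)
$D{\left(J \right)} = \left(J + 10 i\right)^{2}$
$\frac{D{\left(N{\left(-14 \right)} \right)}}{V} = \frac{\left(-14 + 10 i\right)^{2}}{67660}$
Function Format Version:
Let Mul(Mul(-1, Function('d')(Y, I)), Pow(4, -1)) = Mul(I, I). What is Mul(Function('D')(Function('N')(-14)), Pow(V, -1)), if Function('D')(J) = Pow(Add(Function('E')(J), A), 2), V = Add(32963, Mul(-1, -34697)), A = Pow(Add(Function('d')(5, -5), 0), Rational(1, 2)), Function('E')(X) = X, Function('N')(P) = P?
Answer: Add(Rational(24, 16915), Mul(Rational(-14, 3383), I)) ≈ Add(0.0014189, Mul(-0.0041383, I))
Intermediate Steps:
Function('d')(Y, I) = Mul(-4, Pow(I, 2)) (Function('d')(Y, I) = Mul(-4, Mul(I, I)) = Mul(-4, Pow(I, 2)))
A = Mul(10, I) (A = Pow(Add(Mul(-4, Pow(-5, 2)), 0), Rational(1, 2)) = Pow(Add(Mul(-4, 25), 0), Rational(1, 2)) = Pow(Add(-100, 0), Rational(1, 2)) = Pow(-100, Rational(1, 2)) = Mul(10, I) ≈ Mul(10.000, I))
V = 67660 (V = Add(32963, 34697) = 67660)
Function('D')(J) = Pow(Add(J, Mul(10, I)), 2)
Mul(Function('D')(Function('N')(-14)), Pow(V, -1)) = Mul(Pow(Add(-14, Mul(10, I)), 2), Pow(67660, -1)) = Mul(Pow(Add(-14, Mul(10, I)), 2), Rational(1, 67660)) = Mul(Rational(1, 67660), Pow(Add(-14, Mul(10, I)), 2))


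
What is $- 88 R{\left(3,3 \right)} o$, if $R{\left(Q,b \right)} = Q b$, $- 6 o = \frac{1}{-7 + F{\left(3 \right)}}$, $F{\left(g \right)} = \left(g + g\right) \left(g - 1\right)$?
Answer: $\frac{132}{5} \approx 26.4$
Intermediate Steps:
$F{\left(g \right)} = 2 g \left(-1 + g\right)$
$o = - \frac{1}{30}$ ($o = - \frac{1}{6 \left(-7 + 2 \cdot 3 \left(-1 + 3\right)\right)} = - \frac{1}{6 \left(-7 + 2 \cdot 3 \cdot 2\right)} = - \frac{1}{6 \left(-7 + 12\right)} = - \frac{1}{6 \cdot 5} = \left(- \frac{1}{6}\right) \frac{1}{5} = - \frac{1}{30} \approx -0.033333$)
$- 88 R{\left(3,3 \right)} o = - 88 \cdot 3 \cdot 3 \left(- \frac{1}{30}\right) = \left(-88\right) 9 \left(- \frac{1}{30}\right) = \left(-792\right) \left(- \frac{1}{30}\right) = \frac{132}{5}$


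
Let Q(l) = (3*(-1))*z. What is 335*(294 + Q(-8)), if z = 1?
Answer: 97485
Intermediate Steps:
Q(l) = -3 (Q(l) = (3*(-1))*1 = -3*1 = -3)
335*(294 + Q(-8)) = 335*(294 - 3) = 335*291 = 97485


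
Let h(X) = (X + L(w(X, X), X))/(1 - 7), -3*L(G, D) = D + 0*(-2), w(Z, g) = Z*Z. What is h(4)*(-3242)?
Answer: 12968/9 ≈ 1440.9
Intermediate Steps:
w(Z, g) = Z**2
L(G, D) = -D/3 (L(G, D) = -(D + 0*(-2))/3 = -(D + 0)/3 = -D/3)
h(X) = -X/9 (h(X) = (X - X/3)/(1 - 7) = (2*X/3)/(-6) = (2*X/3)*(-1/6) = -X/9)
h(4)*(-3242) = -1/9*4*(-3242) = -4/9*(-3242) = 12968/9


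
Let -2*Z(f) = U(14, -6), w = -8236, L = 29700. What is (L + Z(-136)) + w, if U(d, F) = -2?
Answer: 21465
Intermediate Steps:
Z(f) = 1 (Z(f) = -1/2*(-2) = 1)
(L + Z(-136)) + w = (29700 + 1) - 8236 = 29701 - 8236 = 21465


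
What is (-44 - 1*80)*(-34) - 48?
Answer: 4168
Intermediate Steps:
(-44 - 1*80)*(-34) - 48 = (-44 - 80)*(-34) - 48 = -124*(-34) - 48 = 4216 - 48 = 4168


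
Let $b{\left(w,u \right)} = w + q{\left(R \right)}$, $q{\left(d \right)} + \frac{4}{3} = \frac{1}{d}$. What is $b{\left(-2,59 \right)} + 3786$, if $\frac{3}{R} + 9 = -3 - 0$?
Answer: $\frac{11336}{3} \approx 3778.7$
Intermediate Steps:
$R = - \frac{1}{4}$ ($R = \frac{3}{-9 - 3} = \frac{3}{-12} = 3 \left(- \frac{1}{12}\right) = - \frac{1}{4} \approx -0.25$)
$q{\left(d \right)} = - \frac{4}{3} + \frac{1}{d}$
$b{\left(w,u \right)} = - \frac{16}{3} + w$ ($b{\left(w,u \right)} = w + \left(- \frac{4}{3} + \frac{1}{- \frac{1}{4}}\right) = w - \frac{16}{3} = - \frac{16}{3} + w$)
$b{\left(-2,59 \right)} + 3786 = \left(- \frac{16}{3} - 2\right) + 3786 = - \frac{22}{3} + 3786 = \frac{11336}{3}$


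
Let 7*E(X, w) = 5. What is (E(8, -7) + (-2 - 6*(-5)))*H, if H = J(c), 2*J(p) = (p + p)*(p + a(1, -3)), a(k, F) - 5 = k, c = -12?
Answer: 14472/7 ≈ 2067.4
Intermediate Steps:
a(k, F) = 5 + k
E(X, w) = 5/7 (E(X, w) = (1/7)*5 = 5/7)
J(p) = p*(6 + p) (J(p) = ((p + p)*(p + (5 + 1)))/2 = ((2*p)*(p + 6))/2 = ((2*p)*(6 + p))/2 = (2*p*(6 + p))/2 = p*(6 + p))
H = 72 (H = -12*(6 - 12) = -12*(-6) = 72)
(E(8, -7) + (-2 - 6*(-5)))*H = (5/7 + (-2 - 6*(-5)))*72 = (5/7 + (-2 + 30))*72 = (5/7 + 28)*72 = (201/7)*72 = 14472/7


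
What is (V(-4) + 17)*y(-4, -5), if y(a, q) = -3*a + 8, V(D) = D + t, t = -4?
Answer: 180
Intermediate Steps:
V(D) = -4 + D (V(D) = D - 4 = -4 + D)
y(a, q) = 8 - 3*a
(V(-4) + 17)*y(-4, -5) = ((-4 - 4) + 17)*(8 - 3*(-4)) = (-8 + 17)*(8 + 12) = 9*20 = 180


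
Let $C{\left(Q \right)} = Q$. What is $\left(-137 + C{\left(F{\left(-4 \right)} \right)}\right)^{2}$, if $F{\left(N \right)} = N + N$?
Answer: $21025$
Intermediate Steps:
$F{\left(N \right)} = 2 N$
$\left(-137 + C{\left(F{\left(-4 \right)} \right)}\right)^{2} = \left(-137 + 2 \left(-4\right)\right)^{2} = \left(-137 - 8\right)^{2} = \left(-145\right)^{2} = 21025$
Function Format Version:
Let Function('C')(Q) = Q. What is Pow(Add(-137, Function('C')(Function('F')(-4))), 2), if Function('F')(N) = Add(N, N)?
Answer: 21025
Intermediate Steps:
Function('F')(N) = Mul(2, N)
Pow(Add(-137, Function('C')(Function('F')(-4))), 2) = Pow(Add(-137, Mul(2, -4)), 2) = Pow(Add(-137, -8), 2) = Pow(-145, 2) = 21025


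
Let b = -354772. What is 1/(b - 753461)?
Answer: -1/1108233 ≈ -9.0234e-7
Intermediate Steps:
1/(b - 753461) = 1/(-354772 - 753461) = 1/(-1108233) = -1/1108233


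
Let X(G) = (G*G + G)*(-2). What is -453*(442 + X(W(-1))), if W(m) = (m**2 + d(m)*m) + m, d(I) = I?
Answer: -198414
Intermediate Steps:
W(m) = m + 2*m**2 (W(m) = (m**2 + m*m) + m = (m**2 + m**2) + m = 2*m**2 + m = m + 2*m**2)
X(G) = -2*G - 2*G**2 (X(G) = (G**2 + G)*(-2) = (G + G**2)*(-2) = -2*G - 2*G**2)
-453*(442 + X(W(-1))) = -453*(442 - 2*(-(1 + 2*(-1)))*(1 - (1 + 2*(-1)))) = -453*(442 - 2*(-(1 - 2))*(1 - (1 - 2))) = -453*(442 - 2*(-1*(-1))*(1 - 1*(-1))) = -453*(442 - 2*1*(1 + 1)) = -453*(442 - 2*1*2) = -453*(442 - 4) = -453*438 = -198414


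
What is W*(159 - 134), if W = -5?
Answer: -125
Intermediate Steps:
W*(159 - 134) = -5*(159 - 134) = -5*25 = -125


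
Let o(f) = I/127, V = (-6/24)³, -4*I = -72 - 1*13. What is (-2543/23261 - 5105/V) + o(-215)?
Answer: 3860716316701/11816588 ≈ 3.2672e+5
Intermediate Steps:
I = 85/4 (I = -(-72 - 1*13)/4 = -(-72 - 13)/4 = -¼*(-85) = 85/4 ≈ 21.250)
V = -1/64 (V = (-6*1/24)³ = (-¼)³ = -1/64 ≈ -0.015625)
o(f) = 85/508 (o(f) = (85/4)/127 = (85/4)*(1/127) = 85/508)
(-2543/23261 - 5105/V) + o(-215) = (-2543/23261 - 5105/(-1/64)) + 85/508 = (-2543*1/23261 - 5105*(-64)) + 85/508 = (-2543/23261 + 326720) + 85/508 = 7599831377/23261 + 85/508 = 3860716316701/11816588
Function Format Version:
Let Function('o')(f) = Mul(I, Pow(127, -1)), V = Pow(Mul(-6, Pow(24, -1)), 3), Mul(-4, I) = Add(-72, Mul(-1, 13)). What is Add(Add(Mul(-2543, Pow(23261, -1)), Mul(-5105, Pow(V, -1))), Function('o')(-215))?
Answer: Rational(3860716316701, 11816588) ≈ 3.2672e+5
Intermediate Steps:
I = Rational(85, 4) (I = Mul(Rational(-1, 4), Add(-72, Mul(-1, 13))) = Mul(Rational(-1, 4), Add(-72, -13)) = Mul(Rational(-1, 4), -85) = Rational(85, 4) ≈ 21.250)
V = Rational(-1, 64) (V = Pow(Mul(-6, Rational(1, 24)), 3) = Pow(Rational(-1, 4), 3) = Rational(-1, 64) ≈ -0.015625)
Function('o')(f) = Rational(85, 508) (Function('o')(f) = Mul(Rational(85, 4), Pow(127, -1)) = Mul(Rational(85, 4), Rational(1, 127)) = Rational(85, 508))
Add(Add(Mul(-2543, Pow(23261, -1)), Mul(-5105, Pow(V, -1))), Function('o')(-215)) = Add(Add(Mul(-2543, Pow(23261, -1)), Mul(-5105, Pow(Rational(-1, 64), -1))), Rational(85, 508)) = Add(Add(Mul(-2543, Rational(1, 23261)), Mul(-5105, -64)), Rational(85, 508)) = Add(Add(Rational(-2543, 23261), 326720), Rational(85, 508)) = Add(Rational(7599831377, 23261), Rational(85, 508)) = Rational(3860716316701, 11816588)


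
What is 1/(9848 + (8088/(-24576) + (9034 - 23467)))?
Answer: -1024/4695377 ≈ -0.00021809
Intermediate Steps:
1/(9848 + (8088/(-24576) + (9034 - 23467))) = 1/(9848 + (8088*(-1/24576) - 14433)) = 1/(9848 + (-337/1024 - 14433)) = 1/(9848 - 14779729/1024) = 1/(-4695377/1024) = -1024/4695377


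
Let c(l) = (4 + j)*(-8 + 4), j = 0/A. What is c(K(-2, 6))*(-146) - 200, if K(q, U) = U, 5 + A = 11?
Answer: 2136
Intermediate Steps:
A = 6 (A = -5 + 11 = 6)
j = 0 (j = 0/6 = 0*(1/6) = 0)
c(l) = -16 (c(l) = (4 + 0)*(-8 + 4) = 4*(-4) = -16)
c(K(-2, 6))*(-146) - 200 = -16*(-146) - 200 = 2336 - 200 = 2136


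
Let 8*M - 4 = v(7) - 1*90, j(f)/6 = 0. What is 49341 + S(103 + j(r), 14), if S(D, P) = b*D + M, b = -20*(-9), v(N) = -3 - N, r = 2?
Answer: 67869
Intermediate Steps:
j(f) = 0 (j(f) = 6*0 = 0)
M = -12 (M = ½ + ((-3 - 1*7) - 1*90)/8 = ½ + ((-3 - 7) - 90)/8 = ½ + (-10 - 90)/8 = ½ + (⅛)*(-100) = ½ - 25/2 = -12)
b = 180
S(D, P) = -12 + 180*D (S(D, P) = 180*D - 12 = -12 + 180*D)
49341 + S(103 + j(r), 14) = 49341 + (-12 + 180*(103 + 0)) = 49341 + (-12 + 180*103) = 49341 + (-12 + 18540) = 49341 + 18528 = 67869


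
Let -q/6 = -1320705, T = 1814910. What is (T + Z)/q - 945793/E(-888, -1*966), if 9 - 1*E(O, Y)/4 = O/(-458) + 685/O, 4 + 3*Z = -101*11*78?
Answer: -571517642117715356/18932106748545 ≈ -30188.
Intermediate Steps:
Z = -86662/3 (Z = -4/3 + (-101*11*78)/3 = -4/3 + (-1111*78)/3 = -4/3 + (1/3)*(-86658) = -4/3 - 28886 = -86662/3 ≈ -28887.)
E(O, Y) = 36 - 2740/O + 2*O/229 (E(O, Y) = 36 - 4*(O/(-458) + 685/O) = 36 - 4*(O*(-1/458) + 685/O) = 36 - 4*(-O/458 + 685/O) = 36 - 4*(685/O - O/458) = 36 + (-2740/O + 2*O/229) = 36 - 2740/O + 2*O/229)
q = 7924230 (q = -6*(-1320705) = 7924230)
(T + Z)/q - 945793/E(-888, -1*966) = (1814910 - 86662/3)/7924230 - 945793/(36 - 2740/(-888) + (2/229)*(-888)) = (5358068/3)*(1/7924230) - 945793/(36 - 2740*(-1/888) - 1776/229) = 2679034/11886345 - 945793/(36 + 685/222 - 1776/229) = 2679034/11886345 - 945793/1592761/50838 = 2679034/11886345 - 945793*50838/1592761 = 2679034/11886345 - 48082224534/1592761 = -571517642117715356/18932106748545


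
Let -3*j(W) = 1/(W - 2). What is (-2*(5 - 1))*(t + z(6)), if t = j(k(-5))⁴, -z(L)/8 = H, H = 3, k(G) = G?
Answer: 37340344/194481 ≈ 192.00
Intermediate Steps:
j(W) = -1/(3*(-2 + W)) (j(W) = -1/(3*(W - 2)) = -1/(3*(-2 + W)))
z(L) = -24 (z(L) = -8*3 = -24)
t = 1/194481 (t = (-1/(-6 + 3*(-5)))⁴ = (-1/(-6 - 15))⁴ = (-1/(-21))⁴ = (-1*(-1/21))⁴ = (1/21)⁴ = 1/194481 ≈ 5.1419e-6)
(-2*(5 - 1))*(t + z(6)) = (-2*(5 - 1))*(1/194481 - 24) = -2*4*(-4667543/194481) = -8*(-4667543/194481) = 37340344/194481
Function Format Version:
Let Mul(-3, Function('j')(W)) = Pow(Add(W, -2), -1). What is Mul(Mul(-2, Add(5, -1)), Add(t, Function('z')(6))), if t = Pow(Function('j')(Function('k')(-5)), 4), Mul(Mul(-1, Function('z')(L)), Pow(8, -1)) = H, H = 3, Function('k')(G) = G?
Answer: Rational(37340344, 194481) ≈ 192.00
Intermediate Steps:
Function('j')(W) = Mul(Rational(-1, 3), Pow(Add(-2, W), -1)) (Function('j')(W) = Mul(Rational(-1, 3), Pow(Add(W, -2), -1)) = Mul(Rational(-1, 3), Pow(Add(-2, W), -1)))
Function('z')(L) = -24 (Function('z')(L) = Mul(-8, 3) = -24)
t = Rational(1, 194481) (t = Pow(Mul(-1, Pow(Add(-6, Mul(3, -5)), -1)), 4) = Pow(Mul(-1, Pow(Add(-6, -15), -1)), 4) = Pow(Mul(-1, Pow(-21, -1)), 4) = Pow(Mul(-1, Rational(-1, 21)), 4) = Pow(Rational(1, 21), 4) = Rational(1, 194481) ≈ 5.1419e-6)
Mul(Mul(-2, Add(5, -1)), Add(t, Function('z')(6))) = Mul(Mul(-2, Add(5, -1)), Add(Rational(1, 194481), -24)) = Mul(Mul(-2, 4), Rational(-4667543, 194481)) = Mul(-8, Rational(-4667543, 194481)) = Rational(37340344, 194481)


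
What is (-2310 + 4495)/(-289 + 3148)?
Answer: 2185/2859 ≈ 0.76425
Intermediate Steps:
(-2310 + 4495)/(-289 + 3148) = 2185/2859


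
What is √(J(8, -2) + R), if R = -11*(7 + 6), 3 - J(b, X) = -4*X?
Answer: 2*I*√37 ≈ 12.166*I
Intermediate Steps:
J(b, X) = 3 + 4*X (J(b, X) = 3 - (-1)*4*X = 3 - (-4)*X = 3 + 4*X)
R = -143 (R = -11*13 = -143)
√(J(8, -2) + R) = √((3 + 4*(-2)) - 143) = √((3 - 8) - 143) = √(-5 - 143) = √(-148) = 2*I*√37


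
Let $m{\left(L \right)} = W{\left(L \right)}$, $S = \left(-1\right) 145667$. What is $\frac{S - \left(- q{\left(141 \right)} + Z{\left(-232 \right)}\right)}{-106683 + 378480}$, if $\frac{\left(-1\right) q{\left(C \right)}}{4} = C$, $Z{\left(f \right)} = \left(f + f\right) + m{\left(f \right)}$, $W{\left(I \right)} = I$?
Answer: $- \frac{145535}{271797} \approx -0.53545$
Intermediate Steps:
$S = -145667$
$m{\left(L \right)} = L$
$Z{\left(f \right)} = 3 f$ ($Z{\left(f \right)} = \left(f + f\right) + f = 2 f + f = 3 f$)
$q{\left(C \right)} = - 4 C$
$\frac{S - \left(- q{\left(141 \right)} + Z{\left(-232 \right)}\right)}{-106683 + 378480} = \frac{-145667 - \left(564 + 3 \left(-232\right)\right)}{-106683 + 378480} = \frac{-145667 - -132}{271797} = \left(-145667 + \left(-564 + 696\right)\right) \frac{1}{271797} = \left(-145667 + 132\right) \frac{1}{271797} = \left(-145535\right) \frac{1}{271797} = - \frac{145535}{271797}$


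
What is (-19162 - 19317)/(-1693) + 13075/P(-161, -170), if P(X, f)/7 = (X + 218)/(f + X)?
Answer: -7311654604/675507 ≈ -10824.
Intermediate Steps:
P(X, f) = 7*(218 + X)/(X + f) (P(X, f) = 7*((X + 218)/(f + X)) = 7*((218 + X)/(X + f)) = 7*(218 + X)/(X + f))
(-19162 - 19317)/(-1693) + 13075/P(-161, -170) = (-19162 - 19317)/(-1693) + 13075/((7*(218 - 161)/(-161 - 170))) = -38479*(-1/1693) + 13075/((7*57/(-331))) = 38479/1693 + 13075/((7*(-1/331)*57)) = 38479/1693 + 13075/(-399/331) = 38479/1693 + 13075*(-331/399) = 38479/1693 - 4327825/399 = -7311654604/675507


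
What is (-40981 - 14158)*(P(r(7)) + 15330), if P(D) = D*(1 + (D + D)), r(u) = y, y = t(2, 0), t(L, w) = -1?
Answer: -845336009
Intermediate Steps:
y = -1
r(u) = -1
P(D) = D*(1 + 2*D)
(-40981 - 14158)*(P(r(7)) + 15330) = (-40981 - 14158)*(-(1 + 2*(-1)) + 15330) = -55139*(-(1 - 2) + 15330) = -55139*(-1*(-1) + 15330) = -55139*(1 + 15330) = -55139*15331 = -845336009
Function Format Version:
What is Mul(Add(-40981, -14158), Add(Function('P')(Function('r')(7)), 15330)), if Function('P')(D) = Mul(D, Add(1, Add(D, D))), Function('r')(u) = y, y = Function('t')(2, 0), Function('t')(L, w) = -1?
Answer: -845336009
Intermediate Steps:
y = -1
Function('r')(u) = -1
Function('P')(D) = Mul(D, Add(1, Mul(2, D)))
Mul(Add(-40981, -14158), Add(Function('P')(Function('r')(7)), 15330)) = Mul(Add(-40981, -14158), Add(Mul(-1, Add(1, Mul(2, -1))), 15330)) = Mul(-55139, Add(Mul(-1, Add(1, -2)), 15330)) = Mul(-55139, Add(Mul(-1, -1), 15330)) = Mul(-55139, Add(1, 15330)) = Mul(-55139, 15331) = -845336009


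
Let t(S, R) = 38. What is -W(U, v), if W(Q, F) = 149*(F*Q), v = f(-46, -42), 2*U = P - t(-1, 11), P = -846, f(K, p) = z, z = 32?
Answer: 2107456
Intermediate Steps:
f(K, p) = 32
U = -442 (U = (-846 - 1*38)/2 = (-846 - 38)/2 = (1/2)*(-884) = -442)
v = 32
W(Q, F) = 149*F*Q
-W(U, v) = -149*32*(-442) = -1*(-2107456) = 2107456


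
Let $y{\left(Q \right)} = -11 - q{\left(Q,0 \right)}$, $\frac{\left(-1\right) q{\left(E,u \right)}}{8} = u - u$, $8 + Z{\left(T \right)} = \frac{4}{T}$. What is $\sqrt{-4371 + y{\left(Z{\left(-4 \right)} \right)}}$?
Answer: $i \sqrt{4382} \approx 66.197 i$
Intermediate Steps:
$Z{\left(T \right)} = -8 + \frac{4}{T}$
$q{\left(E,u \right)} = 0$ ($q{\left(E,u \right)} = - 8 \left(u - u\right) = \left(-8\right) 0 = 0$)
$y{\left(Q \right)} = -11$ ($y{\left(Q \right)} = -11 - 0 = -11 + 0 = -11$)
$\sqrt{-4371 + y{\left(Z{\left(-4 \right)} \right)}} = \sqrt{-4371 - 11} = \sqrt{-4382} = i \sqrt{4382}$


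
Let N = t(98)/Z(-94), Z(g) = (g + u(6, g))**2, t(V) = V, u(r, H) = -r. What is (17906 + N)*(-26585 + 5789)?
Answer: -465466724751/1250 ≈ -3.7237e+8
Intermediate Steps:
Z(g) = (-6 + g)**2 (Z(g) = (g - 1*6)**2 = (g - 6)**2 = (-6 + g)**2)
N = 49/5000 (N = 98/((-6 - 94)**2) = 98/((-100)**2) = 98/10000 = 98*(1/10000) = 49/5000 ≈ 0.0098000)
(17906 + N)*(-26585 + 5789) = (17906 + 49/5000)*(-26585 + 5789) = (89530049/5000)*(-20796) = -465466724751/1250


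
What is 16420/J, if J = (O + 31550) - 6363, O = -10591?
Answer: 4105/3649 ≈ 1.1250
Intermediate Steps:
J = 14596 (J = (-10591 + 31550) - 6363 = 20959 - 6363 = 14596)
16420/J = 16420/14596 = 16420*(1/14596) = 4105/3649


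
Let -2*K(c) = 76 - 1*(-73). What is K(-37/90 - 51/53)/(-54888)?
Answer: 149/109776 ≈ 0.0013573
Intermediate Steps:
K(c) = -149/2 (K(c) = -(76 - 1*(-73))/2 = -(76 + 73)/2 = -½*149 = -149/2)
K(-37/90 - 51/53)/(-54888) = -149/2/(-54888) = -149/2*(-1/54888) = 149/109776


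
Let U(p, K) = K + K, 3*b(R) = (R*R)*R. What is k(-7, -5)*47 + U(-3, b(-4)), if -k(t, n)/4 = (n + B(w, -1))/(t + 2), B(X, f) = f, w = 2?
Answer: -4024/15 ≈ -268.27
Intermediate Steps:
b(R) = R³/3 (b(R) = ((R*R)*R)/3 = (R²*R)/3 = R³/3)
U(p, K) = 2*K
k(t, n) = -4*(-1 + n)/(2 + t) (k(t, n) = -4*(n - 1)/(t + 2) = -4*(-1 + n)/(2 + t))
k(-7, -5)*47 + U(-3, b(-4)) = (4*(1 - 1*(-5))/(2 - 7))*47 + 2*((⅓)*(-4)³) = (4*(1 + 5)/(-5))*47 + 2*((⅓)*(-64)) = (4*(-⅕)*6)*47 + 2*(-64/3) = -24/5*47 - 128/3 = -1128/5 - 128/3 = -4024/15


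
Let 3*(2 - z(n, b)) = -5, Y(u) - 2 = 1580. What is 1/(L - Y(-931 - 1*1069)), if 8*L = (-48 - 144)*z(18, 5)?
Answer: -1/1670 ≈ -0.00059880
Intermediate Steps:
Y(u) = 1582 (Y(u) = 2 + 1580 = 1582)
z(n, b) = 11/3 (z(n, b) = 2 - 1/3*(-5) = 2 + 5/3 = 11/3)
L = -88 (L = ((-48 - 144)*(11/3))/8 = (-192*11/3)/8 = (1/8)*(-704) = -88)
1/(L - Y(-931 - 1*1069)) = 1/(-88 - 1*1582) = 1/(-88 - 1582) = 1/(-1670) = -1/1670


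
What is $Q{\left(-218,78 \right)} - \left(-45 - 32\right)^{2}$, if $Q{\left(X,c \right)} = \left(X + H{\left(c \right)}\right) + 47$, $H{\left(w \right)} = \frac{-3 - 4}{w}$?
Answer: $- \frac{475807}{78} \approx -6100.1$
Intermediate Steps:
$H{\left(w \right)} = - \frac{7}{w}$
$Q{\left(X,c \right)} = 47 + X - \frac{7}{c}$ ($Q{\left(X,c \right)} = \left(X - \frac{7}{c}\right) + 47 = 47 + X - \frac{7}{c}$)
$Q{\left(-218,78 \right)} - \left(-45 - 32\right)^{2} = \left(47 - 218 - \frac{7}{78}\right) - \left(-45 - 32\right)^{2} = \left(47 - 218 - \frac{7}{78}\right) - \left(-77\right)^{2} = \left(47 - 218 - \frac{7}{78}\right) - 5929 = - \frac{13345}{78} - 5929 = - \frac{475807}{78}$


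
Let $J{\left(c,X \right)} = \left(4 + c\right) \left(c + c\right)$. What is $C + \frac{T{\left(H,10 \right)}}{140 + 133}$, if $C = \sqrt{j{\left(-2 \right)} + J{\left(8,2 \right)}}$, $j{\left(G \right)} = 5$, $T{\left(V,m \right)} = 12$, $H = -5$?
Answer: $\frac{4}{91} + \sqrt{197} \approx 14.08$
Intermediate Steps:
$J{\left(c,X \right)} = 2 c \left(4 + c\right)$ ($J{\left(c,X \right)} = \left(4 + c\right) 2 c = 2 c \left(4 + c\right)$)
$C = \sqrt{197}$ ($C = \sqrt{5 + 2 \cdot 8 \left(4 + 8\right)} = \sqrt{5 + 2 \cdot 8 \cdot 12} = \sqrt{5 + 192} = \sqrt{197} \approx 14.036$)
$C + \frac{T{\left(H,10 \right)}}{140 + 133} = \sqrt{197} + \frac{12}{140 + 133} = \sqrt{197} + \frac{12}{273} = \sqrt{197} + 12 \cdot \frac{1}{273} = \sqrt{197} + \frac{4}{91} = \frac{4}{91} + \sqrt{197}$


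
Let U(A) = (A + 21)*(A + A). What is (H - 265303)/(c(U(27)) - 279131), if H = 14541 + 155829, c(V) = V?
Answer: 94933/276539 ≈ 0.34329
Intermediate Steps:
U(A) = 2*A*(21 + A) (U(A) = (21 + A)*(2*A) = 2*A*(21 + A))
H = 170370
(H - 265303)/(c(U(27)) - 279131) = (170370 - 265303)/(2*27*(21 + 27) - 279131) = -94933/(2*27*48 - 279131) = -94933/(2592 - 279131) = -94933/(-276539) = -94933*(-1/276539) = 94933/276539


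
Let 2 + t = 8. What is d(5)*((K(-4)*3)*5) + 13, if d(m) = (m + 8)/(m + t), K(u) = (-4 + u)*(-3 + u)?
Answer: 11063/11 ≈ 1005.7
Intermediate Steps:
t = 6 (t = -2 + 8 = 6)
d(m) = (8 + m)/(6 + m) (d(m) = (m + 8)/(m + 6) = (8 + m)/(6 + m))
d(5)*((K(-4)*3)*5) + 13 = ((8 + 5)/(6 + 5))*(((12 + (-4)² - 7*(-4))*3)*5) + 13 = (13/11)*(((12 + 16 + 28)*3)*5) + 13 = ((1/11)*13)*((56*3)*5) + 13 = 13*(168*5)/11 + 13 = (13/11)*840 + 13 = 10920/11 + 13 = 11063/11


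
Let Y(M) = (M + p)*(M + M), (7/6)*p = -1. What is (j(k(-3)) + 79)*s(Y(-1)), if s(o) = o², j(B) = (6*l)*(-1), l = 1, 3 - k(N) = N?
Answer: 49348/49 ≈ 1007.1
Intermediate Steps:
p = -6/7 (p = (6/7)*(-1) = -6/7 ≈ -0.85714)
k(N) = 3 - N
Y(M) = 2*M*(-6/7 + M) (Y(M) = (M - 6/7)*(M + M) = (-6/7 + M)*(2*M) = 2*M*(-6/7 + M))
j(B) = -6 (j(B) = (6*1)*(-1) = 6*(-1) = -6)
(j(k(-3)) + 79)*s(Y(-1)) = (-6 + 79)*((2/7)*(-1)*(-6 + 7*(-1)))² = 73*((2/7)*(-1)*(-6 - 7))² = 73*((2/7)*(-1)*(-13))² = 73*(26/7)² = 73*(676/49) = 49348/49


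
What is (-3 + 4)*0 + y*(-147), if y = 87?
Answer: -12789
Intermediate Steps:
(-3 + 4)*0 + y*(-147) = (-3 + 4)*0 + 87*(-147) = 1*0 - 12789 = 0 - 12789 = -12789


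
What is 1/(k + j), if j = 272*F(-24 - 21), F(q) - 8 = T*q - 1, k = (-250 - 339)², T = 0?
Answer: 1/348825 ≈ 2.8668e-6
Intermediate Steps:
k = 346921 (k = (-589)² = 346921)
F(q) = 7 (F(q) = 8 + (0*q - 1) = 8 + (0 - 1) = 8 - 1 = 7)
j = 1904 (j = 272*7 = 1904)
1/(k + j) = 1/(346921 + 1904) = 1/348825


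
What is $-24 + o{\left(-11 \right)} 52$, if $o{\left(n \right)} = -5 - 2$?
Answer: $-388$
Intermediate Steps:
$o{\left(n \right)} = -7$ ($o{\left(n \right)} = -5 - 2 = -7$)
$-24 + o{\left(-11 \right)} 52 = -24 - 364 = -388$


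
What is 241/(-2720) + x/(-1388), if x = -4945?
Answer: 3278973/943840 ≈ 3.4741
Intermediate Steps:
241/(-2720) + x/(-1388) = 241/(-2720) - 4945/(-1388) = 241*(-1/2720) - 4945*(-1/1388) = -241/2720 + 4945/1388 = 3278973/943840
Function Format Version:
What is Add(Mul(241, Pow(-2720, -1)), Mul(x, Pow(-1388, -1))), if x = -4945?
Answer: Rational(3278973, 943840) ≈ 3.4741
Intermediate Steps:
Add(Mul(241, Pow(-2720, -1)), Mul(x, Pow(-1388, -1))) = Add(Mul(241, Pow(-2720, -1)), Mul(-4945, Pow(-1388, -1))) = Add(Mul(241, Rational(-1, 2720)), Mul(-4945, Rational(-1, 1388))) = Add(Rational(-241, 2720), Rational(4945, 1388)) = Rational(3278973, 943840)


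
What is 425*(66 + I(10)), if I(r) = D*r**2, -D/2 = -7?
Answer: 623050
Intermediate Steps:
D = 14 (D = -2*(-7) = 14)
I(r) = 14*r**2
425*(66 + I(10)) = 425*(66 + 14*10**2) = 425*(66 + 14*100) = 425*(66 + 1400) = 425*1466 = 623050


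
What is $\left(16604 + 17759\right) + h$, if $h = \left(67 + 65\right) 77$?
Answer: $44527$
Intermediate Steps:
$h = 10164$ ($h = 132 \cdot 77 = 10164$)
$\left(16604 + 17759\right) + h = \left(16604 + 17759\right) + 10164 = 34363 + 10164 = 44527$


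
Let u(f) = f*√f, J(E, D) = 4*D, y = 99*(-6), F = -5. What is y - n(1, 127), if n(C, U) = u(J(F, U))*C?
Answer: -594 - 1016*√127 ≈ -12044.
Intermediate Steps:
y = -594
u(f) = f^(3/2)
n(C, U) = 8*C*U^(3/2) (n(C, U) = (4*U)^(3/2)*C = (8*U^(3/2))*C = 8*C*U^(3/2))
y - n(1, 127) = -594 - 8*127^(3/2) = -594 - 8*127*√127 = -594 - 1016*√127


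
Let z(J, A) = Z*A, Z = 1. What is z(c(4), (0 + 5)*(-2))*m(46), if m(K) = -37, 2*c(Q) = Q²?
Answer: 370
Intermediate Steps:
c(Q) = Q²/2
z(J, A) = A (z(J, A) = 1*A = A)
z(c(4), (0 + 5)*(-2))*m(46) = ((0 + 5)*(-2))*(-37) = (5*(-2))*(-37) = -10*(-37) = 370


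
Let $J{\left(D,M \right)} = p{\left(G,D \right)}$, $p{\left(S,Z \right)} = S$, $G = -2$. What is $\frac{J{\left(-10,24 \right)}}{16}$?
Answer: $- \frac{1}{8} \approx -0.125$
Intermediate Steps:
$J{\left(D,M \right)} = -2$
$\frac{J{\left(-10,24 \right)}}{16} = - \frac{2}{16} = \left(-2\right) \frac{1}{16} = - \frac{1}{8}$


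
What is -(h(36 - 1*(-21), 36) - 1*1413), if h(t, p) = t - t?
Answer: 1413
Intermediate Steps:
h(t, p) = 0
-(h(36 - 1*(-21), 36) - 1*1413) = -(0 - 1*1413) = -(0 - 1413) = -1*(-1413) = 1413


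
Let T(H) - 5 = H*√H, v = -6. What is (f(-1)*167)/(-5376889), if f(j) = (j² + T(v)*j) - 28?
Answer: 5344/5376889 - 1002*I*√6/5376889 ≈ 0.00099388 - 0.00045647*I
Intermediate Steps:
T(H) = 5 + H^(3/2) (T(H) = 5 + H*√H = 5 + H^(3/2))
f(j) = -28 + j² + j*(5 - 6*I*√6) (f(j) = (j² + (5 + (-6)^(3/2))*j) - 28 = (j² + (5 - 6*I*√6)*j) - 28 = (j² + j*(5 - 6*I*√6)) - 28 = -28 + j² + j*(5 - 6*I*√6))
(f(-1)*167)/(-5376889) = ((-28 + (-1)² - (5 - 6*I*√6))*167)/(-5376889) = ((-28 + 1 + (-5 + 6*I*√6))*167)*(-1/5376889) = ((-32 + 6*I*√6)*167)*(-1/5376889) = (-5344 + 1002*I*√6)*(-1/5376889) = 5344/5376889 - 1002*I*√6/5376889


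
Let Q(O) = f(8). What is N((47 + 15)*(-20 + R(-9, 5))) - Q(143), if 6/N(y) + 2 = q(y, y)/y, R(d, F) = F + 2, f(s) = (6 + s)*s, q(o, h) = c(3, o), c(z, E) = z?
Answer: -185716/1615 ≈ -114.99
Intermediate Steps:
q(o, h) = 3
f(s) = s*(6 + s)
R(d, F) = 2 + F
Q(O) = 112 (Q(O) = 8*(6 + 8) = 8*14 = 112)
N(y) = 6/(-2 + 3/y)
N((47 + 15)*(-20 + R(-9, 5))) - Q(143) = -6*(47 + 15)*(-20 + (2 + 5))/(-3 + 2*((47 + 15)*(-20 + (2 + 5)))) - 1*112 = -6*62*(-20 + 7)/(-3 + 2*(62*(-20 + 7))) - 112 = -6*62*(-13)/(-3 + 2*(62*(-13))) - 112 = -6*(-806)/(-3 + 2*(-806)) - 112 = -6*(-806)/(-3 - 1612) - 112 = -6*(-806)/(-1615) - 112 = -6*(-806)*(-1/1615) - 112 = -4836/1615 - 112 = -185716/1615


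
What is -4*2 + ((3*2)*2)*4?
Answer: 40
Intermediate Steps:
-4*2 + ((3*2)*2)*4 = -8 + (6*2)*4 = -8 + 12*4 = -8 + 48 = 40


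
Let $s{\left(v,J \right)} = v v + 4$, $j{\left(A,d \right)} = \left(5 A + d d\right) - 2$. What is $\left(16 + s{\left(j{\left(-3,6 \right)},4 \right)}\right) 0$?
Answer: $0$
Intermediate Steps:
$j{\left(A,d \right)} = -2 + d^{2} + 5 A$ ($j{\left(A,d \right)} = \left(5 A + d^{2}\right) - 2 = \left(d^{2} + 5 A\right) - 2 = -2 + d^{2} + 5 A$)
$s{\left(v,J \right)} = 4 + v^{2}$ ($s{\left(v,J \right)} = v^{2} + 4 = 4 + v^{2}$)
$\left(16 + s{\left(j{\left(-3,6 \right)},4 \right)}\right) 0 = \left(16 + \left(4 + \left(-2 + 6^{2} + 5 \left(-3\right)\right)^{2}\right)\right) 0 = \left(16 + \left(4 + \left(-2 + 36 - 15\right)^{2}\right)\right) 0 = \left(16 + \left(4 + 19^{2}\right)\right) 0 = \left(16 + \left(4 + 361\right)\right) 0 = \left(16 + 365\right) 0 = 381 \cdot 0 = 0$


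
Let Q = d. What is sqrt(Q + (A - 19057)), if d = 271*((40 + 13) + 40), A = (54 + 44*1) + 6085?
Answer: sqrt(12329) ≈ 111.04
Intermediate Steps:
A = 6183 (A = (54 + 44) + 6085 = 98 + 6085 = 6183)
d = 25203 (d = 271*(53 + 40) = 271*93 = 25203)
Q = 25203
sqrt(Q + (A - 19057)) = sqrt(25203 + (6183 - 19057)) = sqrt(25203 - 12874) = sqrt(12329)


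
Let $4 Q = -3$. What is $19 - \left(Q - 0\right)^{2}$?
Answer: $\frac{295}{16} \approx 18.438$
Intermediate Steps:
$Q = - \frac{3}{4}$ ($Q = \frac{1}{4} \left(-3\right) = - \frac{3}{4} \approx -0.75$)
$19 - \left(Q - 0\right)^{2} = 19 - \left(- \frac{3}{4} - 0\right)^{2} = 19 - \left(- \frac{3}{4} + \left(-5 + 5\right)\right)^{2} = 19 - \left(- \frac{3}{4} + 0\right)^{2} = 19 - \left(- \frac{3}{4}\right)^{2} = 19 - \frac{9}{16} = \frac{295}{16}$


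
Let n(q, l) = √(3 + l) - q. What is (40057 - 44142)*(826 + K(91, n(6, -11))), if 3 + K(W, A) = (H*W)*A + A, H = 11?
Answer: 21197065 - 8186340*I*√2 ≈ 2.1197e+7 - 1.1577e+7*I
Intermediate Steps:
K(W, A) = -3 + A + 11*A*W (K(W, A) = -3 + ((11*W)*A + A) = -3 + (11*A*W + A) = -3 + (A + 11*A*W) = -3 + A + 11*A*W)
(40057 - 44142)*(826 + K(91, n(6, -11))) = (40057 - 44142)*(826 + (-3 + (√(3 - 11) - 1*6) + 11*(√(3 - 11) - 1*6)*91)) = -4085*(826 + (-3 + (√(-8) - 6) + 11*(√(-8) - 6)*91)) = -4085*(826 + (-3 + (2*I*√2 - 6) + 11*(2*I*√2 - 6)*91)) = -4085*(826 + (-3 + (-6 + 2*I*√2) + 11*(-6 + 2*I*√2)*91)) = -4085*(826 + (-3 + (-6 + 2*I*√2) + (-6006 + 2002*I*√2))) = -4085*(826 + (-6015 + 2004*I*√2)) = -4085*(-5189 + 2004*I*√2) = 21197065 - 8186340*I*√2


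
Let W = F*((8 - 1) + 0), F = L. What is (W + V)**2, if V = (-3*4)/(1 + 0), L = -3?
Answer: 1089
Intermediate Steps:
F = -3
W = -21 (W = -3*((8 - 1) + 0) = -3*(7 + 0) = -3*7 = -21)
V = -12 (V = -12/1 = -12*1 = -12)
(W + V)**2 = (-21 - 12)**2 = (-33)**2 = 1089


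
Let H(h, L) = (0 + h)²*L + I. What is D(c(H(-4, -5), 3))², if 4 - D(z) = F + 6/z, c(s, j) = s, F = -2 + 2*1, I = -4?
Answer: 3249/196 ≈ 16.577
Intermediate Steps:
F = 0 (F = -2 + 2 = 0)
H(h, L) = -4 + L*h² (H(h, L) = (0 + h)²*L - 4 = h²*L - 4 = L*h² - 4 = -4 + L*h²)
D(z) = 4 - 6/z (D(z) = 4 - (0 + 6/z) = 4 - 6/z)
D(c(H(-4, -5), 3))² = (4 - 6/(-4 - 5*(-4)²))² = (4 - 6/(-4 - 5*16))² = (4 - 6/(-4 - 80))² = (4 - 6/(-84))² = (4 - 6*(-1/84))² = (4 + 1/14)² = (57/14)² = 3249/196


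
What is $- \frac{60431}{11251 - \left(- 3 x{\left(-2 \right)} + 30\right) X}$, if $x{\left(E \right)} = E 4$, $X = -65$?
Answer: $- \frac{60431}{14761} \approx -4.094$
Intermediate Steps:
$x{\left(E \right)} = 4 E$
$- \frac{60431}{11251 - \left(- 3 x{\left(-2 \right)} + 30\right) X} = - \frac{60431}{11251 - \left(- 3 \cdot 4 \left(-2\right) + 30\right) \left(-65\right)} = - \frac{60431}{11251 - \left(\left(-3\right) \left(-8\right) + 30\right) \left(-65\right)} = - \frac{60431}{11251 - \left(24 + 30\right) \left(-65\right)} = - \frac{60431}{11251 - 54 \left(-65\right)} = - \frac{60431}{11251 - -3510} = - \frac{60431}{11251 + 3510} = - \frac{60431}{14761}$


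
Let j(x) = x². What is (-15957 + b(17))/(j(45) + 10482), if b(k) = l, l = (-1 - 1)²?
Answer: -15953/12507 ≈ -1.2755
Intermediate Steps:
l = 4 (l = (-2)² = 4)
b(k) = 4
(-15957 + b(17))/(j(45) + 10482) = (-15957 + 4)/(45² + 10482) = -15953/(2025 + 10482) = -15953/12507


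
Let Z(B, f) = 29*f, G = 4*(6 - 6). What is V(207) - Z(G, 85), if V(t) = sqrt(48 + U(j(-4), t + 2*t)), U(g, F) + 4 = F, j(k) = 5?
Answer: -2465 + sqrt(665) ≈ -2439.2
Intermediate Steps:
U(g, F) = -4 + F
G = 0 (G = 4*0 = 0)
V(t) = sqrt(44 + 3*t) (V(t) = sqrt(48 + (-4 + (t + 2*t))) = sqrt(48 + (-4 + 3*t)) = sqrt(44 + 3*t))
V(207) - Z(G, 85) = sqrt(44 + 3*207) - 29*85 = sqrt(44 + 621) - 1*2465 = sqrt(665) - 2465 = -2465 + sqrt(665)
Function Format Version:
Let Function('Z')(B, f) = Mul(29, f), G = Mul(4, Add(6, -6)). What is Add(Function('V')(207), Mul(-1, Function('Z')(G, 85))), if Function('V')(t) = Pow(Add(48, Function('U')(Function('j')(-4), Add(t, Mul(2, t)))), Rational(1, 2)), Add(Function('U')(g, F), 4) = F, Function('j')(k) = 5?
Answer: Add(-2465, Pow(665, Rational(1, 2))) ≈ -2439.2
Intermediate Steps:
Function('U')(g, F) = Add(-4, F)
G = 0 (G = Mul(4, 0) = 0)
Function('V')(t) = Pow(Add(44, Mul(3, t)), Rational(1, 2)) (Function('V')(t) = Pow(Add(48, Add(-4, Add(t, Mul(2, t)))), Rational(1, 2)) = Pow(Add(48, Add(-4, Mul(3, t))), Rational(1, 2)) = Pow(Add(44, Mul(3, t)), Rational(1, 2)))
Add(Function('V')(207), Mul(-1, Function('Z')(G, 85))) = Add(Pow(Add(44, Mul(3, 207)), Rational(1, 2)), Mul(-1, Mul(29, 85))) = Add(Pow(Add(44, 621), Rational(1, 2)), Mul(-1, 2465)) = Add(Pow(665, Rational(1, 2)), -2465) = Add(-2465, Pow(665, Rational(1, 2)))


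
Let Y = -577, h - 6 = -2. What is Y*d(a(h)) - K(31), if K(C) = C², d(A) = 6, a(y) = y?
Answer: -4423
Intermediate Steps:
h = 4 (h = 6 - 2 = 4)
Y*d(a(h)) - K(31) = -577*6 - 1*31² = -3462 - 1*961 = -3462 - 961 = -4423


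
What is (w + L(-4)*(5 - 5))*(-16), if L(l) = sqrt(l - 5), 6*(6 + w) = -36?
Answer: 192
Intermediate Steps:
w = -12 (w = -6 + (1/6)*(-36) = -6 - 6 = -12)
L(l) = sqrt(-5 + l)
(w + L(-4)*(5 - 5))*(-16) = (-12 + sqrt(-5 - 4)*(5 - 5))*(-16) = (-12 + sqrt(-9)*0)*(-16) = (-12 + (3*I)*0)*(-16) = (-12 + 0)*(-16) = -12*(-16) = 192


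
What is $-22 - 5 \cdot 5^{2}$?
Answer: $-147$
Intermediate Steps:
$-22 - 5 \cdot 5^{2} = -22 - 125 = -147$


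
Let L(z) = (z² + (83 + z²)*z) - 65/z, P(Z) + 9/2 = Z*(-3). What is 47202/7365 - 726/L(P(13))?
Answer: 921437559962/143579749465 ≈ 6.4176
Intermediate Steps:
P(Z) = -9/2 - 3*Z (P(Z) = -9/2 + Z*(-3) = -9/2 - 3*Z)
L(z) = z² - 65/z + z*(83 + z²) (L(z) = (z² + z*(83 + z²)) - 65/z = z² - 65/z + z*(83 + z²))
47202/7365 - 726/L(P(13)) = 47202/7365 - 726*(-9/2 - 3*13)/(-65 + (-9/2 - 3*13)²*(83 + (-9/2 - 3*13) + (-9/2 - 3*13)²)) = 47202*(1/7365) - 726*(-9/2 - 39)/(-65 + (-9/2 - 39)²*(83 + (-9/2 - 39) + (-9/2 - 39)²)) = 15734/2455 - 726*(-87/(2*(-65 + (-87/2)²*(83 - 87/2 + (-87/2)²)))) = 15734/2455 - 726*(-87/(2*(-65 + 7569*(83 - 87/2 + 7569/4)/4))) = 15734/2455 - 726*(-87/(2*(-65 + (7569/4)*(7727/4)))) = 15734/2455 - 726*(-87/(2*(-65 + 58485663/16))) = 15734/2455 - 726/((-2/87*58484623/16)) = 15734/2455 - 726/(-58484623/696) = 15734/2455 - 726*(-696/58484623) = 15734/2455 + 505296/58484623 = 921437559962/143579749465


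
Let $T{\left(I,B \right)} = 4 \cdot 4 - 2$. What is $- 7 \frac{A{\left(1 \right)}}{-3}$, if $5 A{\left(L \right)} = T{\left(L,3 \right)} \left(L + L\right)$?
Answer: $\frac{196}{15} \approx 13.067$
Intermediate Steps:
$T{\left(I,B \right)} = 14$ ($T{\left(I,B \right)} = 16 - 2 = 14$)
$A{\left(L \right)} = \frac{28 L}{5}$ ($A{\left(L \right)} = \frac{14 \left(L + L\right)}{5} = \frac{14 \cdot 2 L}{5} = \frac{28 L}{5}$)
$- 7 \frac{A{\left(1 \right)}}{-3} = - 7 \frac{\frac{28}{5} \cdot 1}{-3} = - 7 \cdot \frac{28}{5} \left(- \frac{1}{3}\right) = \left(-7\right) \left(- \frac{28}{15}\right) = \frac{196}{15}$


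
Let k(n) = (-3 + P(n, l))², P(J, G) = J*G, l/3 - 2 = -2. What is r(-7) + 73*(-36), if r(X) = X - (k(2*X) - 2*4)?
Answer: -2636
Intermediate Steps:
l = 0 (l = 6 + 3*(-2) = 6 - 6 = 0)
P(J, G) = G*J
k(n) = 9 (k(n) = (-3 + 0*n)² = (-3 + 0)² = (-3)² = 9)
r(X) = -1 + X (r(X) = X - (9 - 2*4) = X - (9 - 8) = X - 1*1 = X - 1 = -1 + X)
r(-7) + 73*(-36) = (-1 - 7) + 73*(-36) = -8 - 2628 = -2636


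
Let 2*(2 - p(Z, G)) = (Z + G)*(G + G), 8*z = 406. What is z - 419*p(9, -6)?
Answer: -33317/4 ≈ -8329.3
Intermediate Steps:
z = 203/4 (z = (1/8)*406 = 203/4 ≈ 50.750)
p(Z, G) = 2 - G*(G + Z) (p(Z, G) = 2 - (Z + G)*(G + G)/2 = 2 - (G + Z)*2*G/2 = 2 - G*(G + Z))
z - 419*p(9, -6) = 203/4 - 419*(2 - 1*(-6)**2 - 1*(-6)*9) = 203/4 - 419*(2 - 1*36 + 54) = 203/4 - 419*(2 - 36 + 54) = 203/4 - 419*20 = 203/4 - 8380 = -33317/4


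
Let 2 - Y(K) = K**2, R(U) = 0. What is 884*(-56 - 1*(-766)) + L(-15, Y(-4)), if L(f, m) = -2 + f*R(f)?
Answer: 627638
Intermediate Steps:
Y(K) = 2 - K**2
L(f, m) = -2 (L(f, m) = -2 + f*0 = -2 + 0 = -2)
884*(-56 - 1*(-766)) + L(-15, Y(-4)) = 884*(-56 - 1*(-766)) - 2 = 884*(-56 + 766) - 2 = 884*710 - 2 = 627640 - 2 = 627638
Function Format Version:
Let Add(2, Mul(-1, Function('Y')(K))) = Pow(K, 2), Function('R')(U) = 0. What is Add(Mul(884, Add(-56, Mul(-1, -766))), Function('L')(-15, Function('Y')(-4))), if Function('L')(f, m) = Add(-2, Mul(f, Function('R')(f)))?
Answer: 627638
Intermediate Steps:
Function('Y')(K) = Add(2, Mul(-1, Pow(K, 2)))
Function('L')(f, m) = -2 (Function('L')(f, m) = Add(-2, Mul(f, 0)) = Add(-2, 0) = -2)
Add(Mul(884, Add(-56, Mul(-1, -766))), Function('L')(-15, Function('Y')(-4))) = Add(Mul(884, Add(-56, Mul(-1, -766))), -2) = Add(Mul(884, Add(-56, 766)), -2) = Add(Mul(884, 710), -2) = Add(627640, -2) = 627638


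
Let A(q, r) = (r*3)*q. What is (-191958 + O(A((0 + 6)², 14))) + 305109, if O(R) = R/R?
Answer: 113152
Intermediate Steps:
A(q, r) = 3*q*r (A(q, r) = (3*r)*q = 3*q*r)
O(R) = 1
(-191958 + O(A((0 + 6)², 14))) + 305109 = (-191958 + 1) + 305109 = -191957 + 305109 = 113152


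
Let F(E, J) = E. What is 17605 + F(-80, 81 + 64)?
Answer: 17525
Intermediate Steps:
17605 + F(-80, 81 + 64) = 17605 - 80 = 17525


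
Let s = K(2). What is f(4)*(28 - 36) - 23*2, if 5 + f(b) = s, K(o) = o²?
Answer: -38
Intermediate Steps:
s = 4 (s = 2² = 4)
f(b) = -1 (f(b) = -5 + 4 = -1)
f(4)*(28 - 36) - 23*2 = -(28 - 36) - 23*2 = -1*(-8) - 46 = 8 - 46 = -38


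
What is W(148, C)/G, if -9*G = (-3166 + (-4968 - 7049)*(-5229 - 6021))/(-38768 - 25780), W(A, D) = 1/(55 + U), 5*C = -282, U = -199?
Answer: -16137/540752336 ≈ -2.9842e-5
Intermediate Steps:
C = -282/5 (C = (1/5)*(-282) = -282/5 ≈ -56.400)
W(A, D) = -1/144 (W(A, D) = 1/(55 - 199) = 1/(-144) = -1/144)
G = 33797021/145233 (G = -(-3166 + (-4968 - 7049)*(-5229 - 6021))/(9*(-38768 - 25780)) = -(-3166 - 12017*(-11250))/(9*(-64548)) = -(-3166 + 135191250)*(-1)/(9*64548) = -135188084*(-1)/(9*64548) = -1/9*(-33797021/16137) = 33797021/145233 ≈ 232.71)
W(148, C)/G = -1/(144*33797021/145233) = -1/144*145233/33797021 = -16137/540752336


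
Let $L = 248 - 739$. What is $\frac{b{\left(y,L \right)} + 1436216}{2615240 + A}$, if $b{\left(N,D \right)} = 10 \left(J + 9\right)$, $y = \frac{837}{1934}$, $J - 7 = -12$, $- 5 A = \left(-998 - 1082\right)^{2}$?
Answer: $\frac{19948}{24305} \approx 0.82074$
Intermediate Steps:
$A = -865280$ ($A = - \frac{\left(-998 - 1082\right)^{2}}{5} = - \frac{\left(-2080\right)^{2}}{5} = \left(- \frac{1}{5}\right) 4326400 = -865280$)
$L = -491$ ($L = 248 - 739 = -491$)
$J = -5$ ($J = 7 - 12 = -5$)
$y = \frac{837}{1934}$ ($y = 837 \cdot \frac{1}{1934} = \frac{837}{1934} \approx 0.43278$)
$b{\left(N,D \right)} = 40$ ($b{\left(N,D \right)} = 10 \left(-5 + 9\right) = 10 \cdot 4 = 40$)
$\frac{b{\left(y,L \right)} + 1436216}{2615240 + A} = \frac{40 + 1436216}{2615240 - 865280} = \frac{1436256}{1749960} = 1436256 \cdot \frac{1}{1749960} = \frac{19948}{24305}$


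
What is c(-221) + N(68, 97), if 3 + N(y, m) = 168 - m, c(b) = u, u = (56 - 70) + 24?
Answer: 78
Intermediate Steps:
u = 10 (u = -14 + 24 = 10)
c(b) = 10
N(y, m) = 165 - m (N(y, m) = -3 + (168 - m) = 165 - m)
c(-221) + N(68, 97) = 10 + (165 - 1*97) = 10 + (165 - 97) = 10 + 68 = 78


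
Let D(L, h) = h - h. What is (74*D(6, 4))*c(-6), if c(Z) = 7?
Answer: 0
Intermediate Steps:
D(L, h) = 0
(74*D(6, 4))*c(-6) = (74*0)*7 = 0*7 = 0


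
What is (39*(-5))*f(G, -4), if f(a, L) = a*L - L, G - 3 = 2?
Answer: 3120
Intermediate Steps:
G = 5 (G = 3 + 2 = 5)
f(a, L) = -L + L*a (f(a, L) = L*a - L = -L + L*a)
(39*(-5))*f(G, -4) = (39*(-5))*(-4*(-1 + 5)) = -(-780)*4 = -195*(-16) = 3120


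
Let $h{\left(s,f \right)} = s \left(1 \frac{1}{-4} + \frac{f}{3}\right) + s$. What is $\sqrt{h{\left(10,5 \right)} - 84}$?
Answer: $\frac{i \sqrt{2154}}{6} \approx 7.7352 i$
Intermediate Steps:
$h{\left(s,f \right)} = s + s \left(- \frac{1}{4} + \frac{f}{3}\right)$ ($h{\left(s,f \right)} = s \left(1 \left(- \frac{1}{4}\right) + f \frac{1}{3}\right) + s = s \left(- \frac{1}{4} + \frac{f}{3}\right) + s = s + s \left(- \frac{1}{4} + \frac{f}{3}\right)$)
$\sqrt{h{\left(10,5 \right)} - 84} = \sqrt{\frac{1}{12} \cdot 10 \left(9 + 4 \cdot 5\right) - 84} = \sqrt{\frac{1}{12} \cdot 10 \left(9 + 20\right) - 84} = \sqrt{\frac{1}{12} \cdot 10 \cdot 29 - 84} = \sqrt{\frac{145}{6} - 84} = \sqrt{- \frac{359}{6}} = \frac{i \sqrt{2154}}{6}$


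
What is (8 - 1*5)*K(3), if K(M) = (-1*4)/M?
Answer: -4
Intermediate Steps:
K(M) = -4/M
(8 - 1*5)*K(3) = (8 - 1*5)*(-4/3) = (8 - 5)*(-4*1/3) = 3*(-4/3) = -4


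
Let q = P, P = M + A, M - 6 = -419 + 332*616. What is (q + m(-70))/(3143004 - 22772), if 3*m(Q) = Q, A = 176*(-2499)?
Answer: -707245/9360696 ≈ -0.075555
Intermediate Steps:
A = -439824
m(Q) = Q/3
M = 204099 (M = 6 + (-419 + 332*616) = 6 + (-419 + 204512) = 6 + 204093 = 204099)
P = -235725 (P = 204099 - 439824 = -235725)
q = -235725
(q + m(-70))/(3143004 - 22772) = (-235725 + (1/3)*(-70))/(3143004 - 22772) = (-235725 - 70/3)/3120232 = -707245/3*1/3120232 = -707245/9360696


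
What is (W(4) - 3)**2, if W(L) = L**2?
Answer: 169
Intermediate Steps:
(W(4) - 3)**2 = (4**2 - 3)**2 = (16 - 3)**2 = 13**2 = 169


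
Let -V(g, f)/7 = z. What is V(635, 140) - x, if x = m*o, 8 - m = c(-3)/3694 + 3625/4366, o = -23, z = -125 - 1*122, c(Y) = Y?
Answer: 7636296414/4032001 ≈ 1893.9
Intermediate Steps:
z = -247 (z = -125 - 122 = -247)
V(g, f) = 1729 (V(g, f) = -7*(-247) = 1729)
m = 28911595/4032001 (m = 8 - (-3/3694 + 3625/4366) = 8 - 1*3344413/4032001 = 8 - 3344413/4032001 = 28911595/4032001 ≈ 7.1705)
x = -664966685/4032001 (x = (28911595/4032001)*(-23) = -664966685/4032001 ≈ -164.92)
V(635, 140) - x = 1729 - 1*(-664966685/4032001) = 1729 + 664966685/4032001 = 7636296414/4032001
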